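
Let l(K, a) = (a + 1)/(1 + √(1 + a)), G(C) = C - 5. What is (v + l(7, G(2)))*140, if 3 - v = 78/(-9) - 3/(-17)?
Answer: 25760/17 + 280*I*√2/3 ≈ 1515.3 + 131.99*I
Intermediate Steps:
v = 586/51 (v = 3 - (78/(-9) - 3/(-17)) = 3 - (78*(-⅑) - 3*(-1/17)) = 3 - (-26/3 + 3/17) = 3 - 1*(-433/51) = 3 + 433/51 = 586/51 ≈ 11.490)
G(C) = -5 + C
l(K, a) = (1 + a)/(1 + √(1 + a))
(v + l(7, G(2)))*140 = (586/51 + (1 + (-5 + 2))/(1 + √(1 + (-5 + 2))))*140 = (586/51 + (1 - 3)/(1 + √(1 - 3)))*140 = (586/51 - 2/(1 + √(-2)))*140 = (586/51 - 2/(1 + I*√2))*140 = 82040/51 - 280/(1 + I*√2)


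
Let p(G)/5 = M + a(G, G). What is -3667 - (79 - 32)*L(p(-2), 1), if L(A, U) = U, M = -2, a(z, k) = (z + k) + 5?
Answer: -3714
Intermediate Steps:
a(z, k) = 5 + k + z (a(z, k) = (k + z) + 5 = 5 + k + z)
p(G) = 15 + 10*G (p(G) = 5*(-2 + (5 + G + G)) = 5*(-2 + (5 + 2*G)) = 5*(3 + 2*G) = 15 + 10*G)
-3667 - (79 - 32)*L(p(-2), 1) = -3667 - (79 - 32) = -3667 - 47 = -3714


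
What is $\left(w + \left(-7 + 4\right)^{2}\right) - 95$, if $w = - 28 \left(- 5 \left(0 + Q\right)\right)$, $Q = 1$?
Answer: $54$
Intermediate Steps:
$w = 140$ ($w = - 28 \left(- 5 \left(0 + 1\right)\right) = - 28 \left(\left(-5\right) 1\right) = \left(-28\right) \left(-5\right) = 140$)
$\left(w + \left(-7 + 4\right)^{2}\right) - 95 = \left(140 + \left(-7 + 4\right)^{2}\right) - 95 = \left(140 + \left(-3\right)^{2}\right) - 95 = \left(140 + 9\right) - 95 = 149 - 95 = 54$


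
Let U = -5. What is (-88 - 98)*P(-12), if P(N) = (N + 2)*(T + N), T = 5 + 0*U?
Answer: -13020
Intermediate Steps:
T = 5 (T = 5 + 0*(-5) = 5 + 0 = 5)
P(N) = (2 + N)*(5 + N) (P(N) = (N + 2)*(5 + N) = (2 + N)*(5 + N))
(-88 - 98)*P(-12) = (-88 - 98)*(10 + (-12)² + 7*(-12)) = -186*(10 + 144 - 84) = -186*70 = -13020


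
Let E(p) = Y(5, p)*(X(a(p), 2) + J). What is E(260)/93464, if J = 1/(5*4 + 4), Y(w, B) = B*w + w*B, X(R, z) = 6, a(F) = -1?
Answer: 47125/280392 ≈ 0.16807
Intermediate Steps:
Y(w, B) = 2*B*w (Y(w, B) = B*w + B*w = 2*B*w)
J = 1/24 (J = 1/(20 + 4) = 1/24 ≈ 0.041667)
E(p) = 725*p/12 (E(p) = (2*p*5)*(6 + 1/24) = (10*p)*(145/24) = 725*p/12)
E(260)/93464 = ((725/12)*260)/93464 = (47125/3)*(1/93464) = 47125/280392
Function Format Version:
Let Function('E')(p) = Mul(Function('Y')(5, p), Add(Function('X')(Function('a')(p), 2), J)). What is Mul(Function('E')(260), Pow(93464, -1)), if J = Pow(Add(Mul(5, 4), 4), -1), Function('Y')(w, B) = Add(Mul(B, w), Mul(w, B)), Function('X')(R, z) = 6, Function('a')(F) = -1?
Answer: Rational(47125, 280392) ≈ 0.16807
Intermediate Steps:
Function('Y')(w, B) = Mul(2, B, w) (Function('Y')(w, B) = Add(Mul(B, w), Mul(B, w)) = Mul(2, B, w))
J = Rational(1, 24) (J = Pow(Add(20, 4), -1) = Pow(24, -1) = Rational(1, 24) ≈ 0.041667)
Function('E')(p) = Mul(Rational(725, 12), p) (Function('E')(p) = Mul(Mul(2, p, 5), Add(6, Rational(1, 24))) = Mul(Mul(10, p), Rational(145, 24)) = Mul(Rational(725, 12), p))
Mul(Function('E')(260), Pow(93464, -1)) = Mul(Mul(Rational(725, 12), 260), Pow(93464, -1)) = Mul(Rational(47125, 3), Rational(1, 93464)) = Rational(47125, 280392)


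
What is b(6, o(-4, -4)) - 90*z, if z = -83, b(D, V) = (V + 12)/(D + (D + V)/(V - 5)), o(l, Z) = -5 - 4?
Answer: 216644/29 ≈ 7470.5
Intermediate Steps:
o(l, Z) = -9
b(D, V) = (12 + V)/(D + (D + V)/(-5 + V))
b(6, o(-4, -4)) - 90*z = (-60 + (-9)**2 + 7*(-9))/(-9 - 4*6 + 6*(-9)) - 90*(-83) = (-60 + 81 - 63)/(-9 - 24 - 54) + 7470 = -42/(-87) + 7470 = -1/87*(-42) + 7470 = 14/29 + 7470 = 216644/29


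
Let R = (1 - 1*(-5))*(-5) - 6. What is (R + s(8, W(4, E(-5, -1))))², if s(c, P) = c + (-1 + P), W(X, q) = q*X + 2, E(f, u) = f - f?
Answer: 729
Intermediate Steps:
E(f, u) = 0
W(X, q) = 2 + X*q (W(X, q) = X*q + 2 = 2 + X*q)
s(c, P) = -1 + P + c
R = -36 (R = (1 + 5)*(-5) - 6 = 6*(-5) - 6 = -30 - 6 = -36)
(R + s(8, W(4, E(-5, -1))))² = (-36 + (-1 + (2 + 4*0) + 8))² = (-36 + (-1 + (2 + 0) + 8))² = (-36 + (-1 + 2 + 8))² = (-36 + 9)² = (-27)² = 729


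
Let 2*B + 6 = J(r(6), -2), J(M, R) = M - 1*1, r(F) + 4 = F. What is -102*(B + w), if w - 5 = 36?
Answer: -3927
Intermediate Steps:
r(F) = -4 + F
J(M, R) = -1 + M (J(M, R) = M - 1 = -1 + M)
w = 41 (w = 5 + 36 = 41)
B = -5/2 (B = -3 + (-1 + (-4 + 6))/2 = -3 + (-1 + 2)/2 = -3 + (½)*1 = -3 + ½ = -5/2 ≈ -2.5000)
-102*(B + w) = -102*(-5/2 + 41) = -102*77/2 = -3927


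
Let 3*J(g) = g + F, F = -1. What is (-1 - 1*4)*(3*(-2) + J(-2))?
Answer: 35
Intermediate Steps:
J(g) = -⅓ + g/3 (J(g) = (g - 1)/3 = (-1 + g)/3 = -⅓ + g/3)
(-1 - 1*4)*(3*(-2) + J(-2)) = (-1 - 1*4)*(3*(-2) + (-⅓ + (⅓)*(-2))) = (-1 - 4)*(-6 + (-⅓ - ⅔)) = -5*(-6 - 1) = -5*(-7) = 35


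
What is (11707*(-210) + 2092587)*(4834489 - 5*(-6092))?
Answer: -1780002134967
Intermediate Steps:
(11707*(-210) + 2092587)*(4834489 - 5*(-6092)) = (-2458470 + 2092587)*(4834489 + 30460) = -365883*4864949 = -1780002134967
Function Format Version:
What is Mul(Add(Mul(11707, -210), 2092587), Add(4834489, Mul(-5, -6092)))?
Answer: -1780002134967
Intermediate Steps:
Mul(Add(Mul(11707, -210), 2092587), Add(4834489, Mul(-5, -6092))) = Mul(Add(-2458470, 2092587), Add(4834489, 30460)) = Mul(-365883, 4864949) = -1780002134967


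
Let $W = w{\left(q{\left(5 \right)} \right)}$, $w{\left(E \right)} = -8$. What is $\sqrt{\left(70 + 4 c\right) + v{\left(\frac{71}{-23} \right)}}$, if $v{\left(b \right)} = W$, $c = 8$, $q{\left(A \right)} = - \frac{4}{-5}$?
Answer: $\sqrt{94} \approx 9.6954$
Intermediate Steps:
$q{\left(A \right)} = \frac{4}{5}$ ($q{\left(A \right)} = \left(-4\right) \left(- \frac{1}{5}\right) = \frac{4}{5}$)
$W = -8$
$v{\left(b \right)} = -8$
$\sqrt{\left(70 + 4 c\right) + v{\left(\frac{71}{-23} \right)}} = \sqrt{\left(70 + 4 \cdot 8\right) - 8} = \sqrt{\left(70 + 32\right) - 8} = \sqrt{102 - 8} = \sqrt{94}$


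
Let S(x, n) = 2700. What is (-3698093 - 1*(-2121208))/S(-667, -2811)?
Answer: -315377/540 ≈ -584.03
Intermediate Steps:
(-3698093 - 1*(-2121208))/S(-667, -2811) = (-3698093 - 1*(-2121208))/2700 = (-3698093 + 2121208)*(1/2700) = -1576885*1/2700 = -315377/540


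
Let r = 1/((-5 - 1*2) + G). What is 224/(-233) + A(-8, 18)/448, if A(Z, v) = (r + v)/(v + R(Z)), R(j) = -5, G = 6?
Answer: -1300615/1356992 ≈ -0.95845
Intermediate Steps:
r = -1 (r = 1/((-5 - 1*2) + 6) = 1/((-5 - 2) + 6) = 1/(-7 + 6) = 1/(-1) = -1)
A(Z, v) = (-1 + v)/(-5 + v) (A(Z, v) = (-1 + v)/(v - 5) = (-1 + v)/(-5 + v))
224/(-233) + A(-8, 18)/448 = 224/(-233) + ((-1 + 18)/(-5 + 18))/448 = 224*(-1/233) + (17/13)*(1/448) = -224/233 + ((1/13)*17)*(1/448) = -224/233 + (17/13)*(1/448) = -224/233 + 17/5824 = -1300615/1356992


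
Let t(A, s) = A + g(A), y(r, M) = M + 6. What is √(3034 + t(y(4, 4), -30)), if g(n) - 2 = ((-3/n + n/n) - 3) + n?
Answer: 9*√3770/10 ≈ 55.260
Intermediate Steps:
y(r, M) = 6 + M
g(n) = n - 3/n (g(n) = 2 + (((-3/n + n/n) - 3) + n) = 2 + (((-3/n + 1) - 3) + n) = 2 + (((1 - 3/n) - 3) + n) = 2 + ((-2 - 3/n) + n) = 2 + (-2 + n - 3/n) = n - 3/n)
t(A, s) = -3/A + 2*A (t(A, s) = A + (A - 3/A) = -3/A + 2*A)
√(3034 + t(y(4, 4), -30)) = √(3034 + (-3/(6 + 4) + 2*(6 + 4))) = √(3034 + (-3/10 + 2*10)) = √(3034 + (-3*⅒ + 20)) = √(3034 + (-3/10 + 20)) = √(3034 + 197/10) = √(30537/10) = 9*√3770/10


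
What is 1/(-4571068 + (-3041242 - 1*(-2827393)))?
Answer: -1/4784917 ≈ -2.0899e-7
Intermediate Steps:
1/(-4571068 + (-3041242 - 1*(-2827393))) = 1/(-4571068 + (-3041242 + 2827393)) = 1/(-4571068 - 213849) = 1/(-4784917) = -1/4784917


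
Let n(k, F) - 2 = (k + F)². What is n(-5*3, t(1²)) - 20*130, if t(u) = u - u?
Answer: -2373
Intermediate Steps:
t(u) = 0
n(k, F) = 2 + (F + k)² (n(k, F) = 2 + (k + F)² = 2 + (F + k)²)
n(-5*3, t(1²)) - 20*130 = (2 + (0 - 5*3)²) - 20*130 = (2 + (0 - 15)²) - 2600 = (2 + (-15)²) - 2600 = (2 + 225) - 2600 = 227 - 2600 = -2373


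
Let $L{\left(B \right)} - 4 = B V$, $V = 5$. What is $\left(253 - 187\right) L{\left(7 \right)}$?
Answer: $2574$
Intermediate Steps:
$L{\left(B \right)} = 4 + 5 B$ ($L{\left(B \right)} = 4 + B 5 = 4 + 5 B$)
$\left(253 - 187\right) L{\left(7 \right)} = \left(253 - 187\right) \left(4 + 5 \cdot 7\right) = 66 \left(4 + 35\right) = 66 \cdot 39 = 2574$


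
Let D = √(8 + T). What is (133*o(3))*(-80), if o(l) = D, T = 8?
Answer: -42560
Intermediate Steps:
D = 4 (D = √(8 + 8) = √16 = 4)
o(l) = 4
(133*o(3))*(-80) = (133*4)*(-80) = 532*(-80) = -42560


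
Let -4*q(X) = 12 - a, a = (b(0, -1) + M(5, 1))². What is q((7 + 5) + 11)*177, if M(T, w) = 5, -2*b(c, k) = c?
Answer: 2301/4 ≈ 575.25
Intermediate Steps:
b(c, k) = -c/2
a = 25 (a = (-½*0 + 5)² = (0 + 5)² = 5² = 25)
q(X) = 13/4 (q(X) = -(12 - 1*25)/4 = -(12 - 25)/4 = -¼*(-13) = 13/4)
q((7 + 5) + 11)*177 = (13/4)*177 = 2301/4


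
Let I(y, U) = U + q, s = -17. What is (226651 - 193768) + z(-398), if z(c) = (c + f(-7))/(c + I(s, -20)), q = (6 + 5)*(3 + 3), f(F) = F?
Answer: 11575221/352 ≈ 32884.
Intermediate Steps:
q = 66 (q = 11*6 = 66)
I(y, U) = 66 + U (I(y, U) = U + 66 = 66 + U)
z(c) = (-7 + c)/(46 + c) (z(c) = (c - 7)/(c + (66 - 20)) = (-7 + c)/(c + 46) = (-7 + c)/(46 + c))
(226651 - 193768) + z(-398) = (226651 - 193768) + (-7 - 398)/(46 - 398) = 32883 - 405/(-352) = 32883 - 1/352*(-405) = 32883 + 405/352 = 11575221/352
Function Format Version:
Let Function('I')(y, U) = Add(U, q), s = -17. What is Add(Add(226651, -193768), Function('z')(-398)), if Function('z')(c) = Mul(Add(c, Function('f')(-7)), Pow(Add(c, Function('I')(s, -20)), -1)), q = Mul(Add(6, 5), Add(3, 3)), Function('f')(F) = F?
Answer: Rational(11575221, 352) ≈ 32884.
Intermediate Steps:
q = 66 (q = Mul(11, 6) = 66)
Function('I')(y, U) = Add(66, U) (Function('I')(y, U) = Add(U, 66) = Add(66, U))
Function('z')(c) = Mul(Pow(Add(46, c), -1), Add(-7, c)) (Function('z')(c) = Mul(Add(c, -7), Pow(Add(c, Add(66, -20)), -1)) = Mul(Add(-7, c), Pow(Add(c, 46), -1)) = Mul(Add(-7, c), Pow(Add(46, c), -1)) = Mul(Pow(Add(46, c), -1), Add(-7, c)))
Add(Add(226651, -193768), Function('z')(-398)) = Add(Add(226651, -193768), Mul(Pow(Add(46, -398), -1), Add(-7, -398))) = Add(32883, Mul(Pow(-352, -1), -405)) = Add(32883, Mul(Rational(-1, 352), -405)) = Add(32883, Rational(405, 352)) = Rational(11575221, 352)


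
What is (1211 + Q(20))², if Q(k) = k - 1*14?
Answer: 1481089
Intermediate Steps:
Q(k) = -14 + k (Q(k) = k - 14 = -14 + k)
(1211 + Q(20))² = (1211 + (-14 + 20))² = (1211 + 6)² = 1217² = 1481089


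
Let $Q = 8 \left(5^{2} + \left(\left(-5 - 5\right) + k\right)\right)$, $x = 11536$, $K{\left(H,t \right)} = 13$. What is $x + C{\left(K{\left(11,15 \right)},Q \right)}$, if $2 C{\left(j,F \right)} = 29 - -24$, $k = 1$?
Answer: $\frac{23125}{2} \approx 11563.0$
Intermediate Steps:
$Q = 128$ ($Q = 8 \left(5^{2} + \left(\left(-5 - 5\right) + 1\right)\right) = 8 \left(25 + \left(-10 + 1\right)\right) = 8 \left(25 - 9\right) = 8 \cdot 16 = 128$)
$C{\left(j,F \right)} = \frac{53}{2}$ ($C{\left(j,F \right)} = \frac{29 - -24}{2} = \frac{29 + 24}{2} = \frac{1}{2} \cdot 53 = \frac{53}{2}$)
$x + C{\left(K{\left(11,15 \right)},Q \right)} = 11536 + \frac{53}{2} = \frac{23125}{2}$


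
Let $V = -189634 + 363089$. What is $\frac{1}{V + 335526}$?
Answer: $\frac{1}{508981} \approx 1.9647 \cdot 10^{-6}$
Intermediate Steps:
$V = 173455$
$\frac{1}{V + 335526} = \frac{1}{173455 + 335526} = \frac{1}{508981}$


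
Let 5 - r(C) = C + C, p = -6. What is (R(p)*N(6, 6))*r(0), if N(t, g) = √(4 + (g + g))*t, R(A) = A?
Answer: -720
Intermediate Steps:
r(C) = 5 - 2*C (r(C) = 5 - (C + C) = 5 - 2*C)
N(t, g) = t*√(4 + 2*g) (N(t, g) = √(4 + 2*g)*t = t*√(4 + 2*g))
(R(p)*N(6, 6))*r(0) = (-36*√(4 + 2*6))*(5 - 2*0) = (-36*√(4 + 12))*(5 + 0) = -36*√16*5 = -36*4*5 = -6*24*5 = -144*5 = -720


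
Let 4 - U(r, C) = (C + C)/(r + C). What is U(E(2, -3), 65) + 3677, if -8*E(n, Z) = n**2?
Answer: 474589/129 ≈ 3679.0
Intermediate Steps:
E(n, Z) = -n**2/8
U(r, C) = 4 - 2*C/(C + r) (U(r, C) = 4 - (C + C)/(r + C) = 4 - 2*C/(C + r))
U(E(2, -3), 65) + 3677 = 2*(65 + 2*(-1/8*2**2))/(65 - 1/8*2**2) + 3677 = 2*(65 + 2*(-1/8*4))/(65 - 1/8*4) + 3677 = 2*(65 + 2*(-1/2))/(65 - 1/2) + 3677 = 2*(65 - 1)/(129/2) + 3677 = 2*(2/129)*64 + 3677 = 256/129 + 3677 = 474589/129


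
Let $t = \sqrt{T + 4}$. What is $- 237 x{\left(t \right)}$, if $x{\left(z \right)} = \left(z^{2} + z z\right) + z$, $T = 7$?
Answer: $-5214 - 237 \sqrt{11} \approx -6000.0$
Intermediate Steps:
$t = \sqrt{11}$ ($t = \sqrt{7 + 4} = \sqrt{11} \approx 3.3166$)
$x{\left(z \right)} = z + 2 z^{2}$ ($x{\left(z \right)} = \left(z^{2} + z^{2}\right) + z = 2 z^{2} + z = z + 2 z^{2}$)
$- 237 x{\left(t \right)} = - 237 \sqrt{11} \left(1 + 2 \sqrt{11}\right)$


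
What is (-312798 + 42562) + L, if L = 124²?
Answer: -254860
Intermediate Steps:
L = 15376
(-312798 + 42562) + L = (-312798 + 42562) + 15376 = -270236 + 15376 = -254860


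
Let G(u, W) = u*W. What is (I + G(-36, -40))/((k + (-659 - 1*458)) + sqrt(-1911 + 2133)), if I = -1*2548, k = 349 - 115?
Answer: 978364/779467 + 1108*sqrt(222)/779467 ≈ 1.2764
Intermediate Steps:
k = 234
I = -2548
G(u, W) = W*u
(I + G(-36, -40))/((k + (-659 - 1*458)) + sqrt(-1911 + 2133)) = (-2548 - 40*(-36))/((234 + (-659 - 1*458)) + sqrt(-1911 + 2133)) = (-2548 + 1440)/((234 + (-659 - 458)) + sqrt(222)) = -1108/((234 - 1117) + sqrt(222)) = -1108/(-883 + sqrt(222))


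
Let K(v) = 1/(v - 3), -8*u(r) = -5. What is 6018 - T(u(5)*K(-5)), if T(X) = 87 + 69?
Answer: 5862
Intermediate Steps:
u(r) = 5/8 (u(r) = -⅛*(-5) = 5/8)
K(v) = 1/(-3 + v)
T(X) = 156
6018 - T(u(5)*K(-5)) = 6018 - 1*156 = 6018 - 156 = 5862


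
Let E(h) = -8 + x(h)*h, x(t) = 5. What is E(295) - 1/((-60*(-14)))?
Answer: 1232279/840 ≈ 1467.0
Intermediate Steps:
E(h) = -8 + 5*h
E(295) - 1/((-60*(-14))) = (-8 + 5*295) - 1/((-60*(-14))) = (-8 + 1475) - 1/840 = 1467 - 1*1/840 = 1467 - 1/840 = 1232279/840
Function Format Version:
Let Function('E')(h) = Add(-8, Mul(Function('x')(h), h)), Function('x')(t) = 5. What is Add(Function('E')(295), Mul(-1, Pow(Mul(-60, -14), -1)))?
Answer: Rational(1232279, 840) ≈ 1467.0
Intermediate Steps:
Function('E')(h) = Add(-8, Mul(5, h))
Add(Function('E')(295), Mul(-1, Pow(Mul(-60, -14), -1))) = Add(Add(-8, Mul(5, 295)), Mul(-1, Pow(Mul(-60, -14), -1))) = Add(Add(-8, 1475), Mul(-1, Pow(840, -1))) = Add(1467, Mul(-1, Rational(1, 840))) = Add(1467, Rational(-1, 840)) = Rational(1232279, 840)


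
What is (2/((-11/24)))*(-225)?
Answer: 10800/11 ≈ 981.82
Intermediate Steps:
(2/((-11/24)))*(-225) = (2/((-11*1/24)))*(-225) = (2/(-11/24))*(-225) = (2*(-24/11))*(-225) = -48/11*(-225) = 10800/11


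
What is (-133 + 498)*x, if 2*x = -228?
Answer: -41610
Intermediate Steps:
x = -114 (x = (½)*(-228) = -114)
(-133 + 498)*x = (-133 + 498)*(-114) = 365*(-114) = -41610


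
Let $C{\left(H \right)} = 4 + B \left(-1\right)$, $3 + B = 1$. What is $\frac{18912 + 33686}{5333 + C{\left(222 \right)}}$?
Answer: $\frac{52598}{5339} \approx 9.8517$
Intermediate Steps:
$B = -2$ ($B = -3 + 1 = -2$)
$C{\left(H \right)} = 6$ ($C{\left(H \right)} = 4 - -2 = 4 + 2 = 6$)
$\frac{18912 + 33686}{5333 + C{\left(222 \right)}} = \frac{18912 + 33686}{5333 + 6} = \frac{52598}{5339}$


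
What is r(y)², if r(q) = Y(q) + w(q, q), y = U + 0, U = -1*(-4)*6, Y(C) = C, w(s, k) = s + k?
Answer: 5184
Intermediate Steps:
w(s, k) = k + s
U = 24 (U = 4*6 = 24)
y = 24 (y = 24 + 0 = 24)
r(q) = 3*q (r(q) = q + (q + q) = q + 2*q = 3*q)
r(y)² = (3*24)² = 72² = 5184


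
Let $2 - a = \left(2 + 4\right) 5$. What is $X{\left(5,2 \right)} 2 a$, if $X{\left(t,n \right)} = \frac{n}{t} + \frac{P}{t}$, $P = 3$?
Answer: $-56$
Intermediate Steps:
$a = -28$ ($a = 2 - \left(2 + 4\right) 5 = 2 - 6 \cdot 5 = 2 - 30 = -28$)
$X{\left(t,n \right)} = \frac{3}{t} + \frac{n}{t}$ ($X{\left(t,n \right)} = \frac{n}{t} + \frac{3}{t} = \frac{3}{t} + \frac{n}{t}$)
$X{\left(5,2 \right)} 2 a = \frac{3 + 2}{5} \cdot 2 \left(-28\right) = \frac{1}{5} \cdot 5 \cdot 2 \left(-28\right) = 1 \cdot 2 \left(-28\right) = 2 \left(-28\right) = -56$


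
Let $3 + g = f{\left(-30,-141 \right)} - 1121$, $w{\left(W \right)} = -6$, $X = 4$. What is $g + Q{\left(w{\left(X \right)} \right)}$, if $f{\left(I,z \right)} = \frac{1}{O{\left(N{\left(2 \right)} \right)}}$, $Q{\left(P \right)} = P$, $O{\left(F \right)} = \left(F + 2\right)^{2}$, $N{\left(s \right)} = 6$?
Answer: $- \frac{72319}{64} \approx -1130.0$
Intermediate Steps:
$O{\left(F \right)} = \left(2 + F\right)^{2}$
$f{\left(I,z \right)} = \frac{1}{64}$ ($f{\left(I,z \right)} = \frac{1}{\left(2 + 6\right)^{2}} = \frac{1}{8^{2}} = \frac{1}{64}$)
$g = - \frac{71935}{64}$ ($g = -3 + \left(\frac{1}{64} - 1121\right) = -3 - \frac{71743}{64} = - \frac{71935}{64} \approx -1124.0$)
$g + Q{\left(w{\left(X \right)} \right)} = - \frac{71935}{64} - 6 = - \frac{72319}{64}$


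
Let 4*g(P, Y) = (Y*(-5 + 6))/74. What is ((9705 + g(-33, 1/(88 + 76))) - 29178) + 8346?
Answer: -540149087/48544 ≈ -11127.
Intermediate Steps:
g(P, Y) = Y/296 (g(P, Y) = ((Y*(-5 + 6))/74)/4 = ((Y*1)*(1/74))/4 = (Y*(1/74))/4 = (Y/74)/4 = Y/296)
((9705 + g(-33, 1/(88 + 76))) - 29178) + 8346 = ((9705 + 1/(296*(88 + 76))) - 29178) + 8346 = ((9705 + (1/296)/164) - 29178) + 8346 = ((9705 + (1/296)*(1/164)) - 29178) + 8346 = ((9705 + 1/48544) - 29178) + 8346 = (471119521/48544 - 29178) + 8346 = -945297311/48544 + 8346 = -540149087/48544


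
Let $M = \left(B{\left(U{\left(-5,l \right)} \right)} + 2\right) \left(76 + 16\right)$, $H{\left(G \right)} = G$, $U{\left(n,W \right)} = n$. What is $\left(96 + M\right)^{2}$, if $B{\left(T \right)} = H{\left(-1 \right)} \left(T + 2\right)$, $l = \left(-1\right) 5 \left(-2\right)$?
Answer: $309136$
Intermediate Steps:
$l = 10$ ($l = \left(-5\right) \left(-2\right) = 10$)
$B{\left(T \right)} = -2 - T$ ($B{\left(T \right)} = - (T + 2) = - (2 + T) = -2 - T$)
$M = 460$ ($M = \left(\left(-2 - -5\right) + 2\right) \left(76 + 16\right) = \left(\left(-2 + 5\right) + 2\right) 92 = \left(3 + 2\right) 92 = 5 \cdot 92 = 460$)
$\left(96 + M\right)^{2} = \left(96 + 460\right)^{2} = 556^{2} = 309136$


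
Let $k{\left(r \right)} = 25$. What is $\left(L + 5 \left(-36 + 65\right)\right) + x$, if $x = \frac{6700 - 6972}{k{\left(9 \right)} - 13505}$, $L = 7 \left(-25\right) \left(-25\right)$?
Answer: $\frac{7616234}{1685} \approx 4520.0$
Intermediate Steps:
$L = 4375$ ($L = \left(-175\right) \left(-25\right) = 4375$)
$x = \frac{34}{1685}$ ($x = \frac{6700 - 6972}{25 - 13505} = - \frac{272}{-13480} = \left(-272\right) \left(- \frac{1}{13480}\right) = \frac{34}{1685} \approx 0.020178$)
$\left(L + 5 \left(-36 + 65\right)\right) + x = \left(4375 + 5 \left(-36 + 65\right)\right) + \frac{34}{1685} = \left(4375 + 5 \cdot 29\right) + \frac{34}{1685} = \left(4375 + 145\right) + \frac{34}{1685} = 4520 + \frac{34}{1685} = \frac{7616234}{1685}$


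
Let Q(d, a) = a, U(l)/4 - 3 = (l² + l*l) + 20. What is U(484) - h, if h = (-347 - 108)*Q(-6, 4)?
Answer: 1875960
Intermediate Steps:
U(l) = 92 + 8*l² (U(l) = 12 + 4*((l² + l*l) + 20) = 12 + 4*((l² + l²) + 20) = 12 + 4*(2*l² + 20) = 12 + 4*(20 + 2*l²) = 12 + (80 + 8*l²) = 92 + 8*l²)
h = -1820 (h = (-347 - 108)*4 = -455*4 = -1820)
U(484) - h = (92 + 8*484²) - 1*(-1820) = (92 + 8*234256) + 1820 = (92 + 1874048) + 1820 = 1874140 + 1820 = 1875960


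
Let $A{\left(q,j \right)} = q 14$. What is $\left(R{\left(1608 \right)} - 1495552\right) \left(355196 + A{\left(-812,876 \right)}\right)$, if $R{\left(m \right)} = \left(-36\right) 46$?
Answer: $-514782032224$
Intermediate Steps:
$A{\left(q,j \right)} = 14 q$
$R{\left(m \right)} = -1656$
$\left(R{\left(1608 \right)} - 1495552\right) \left(355196 + A{\left(-812,876 \right)}\right) = \left(-1656 - 1495552\right) \left(355196 + 14 \left(-812\right)\right) = - 1497208 \left(355196 - 11368\right) = \left(-1497208\right) 343828 = -514782032224$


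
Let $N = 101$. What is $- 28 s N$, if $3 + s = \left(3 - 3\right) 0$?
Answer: $8484$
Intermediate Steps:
$s = -3$ ($s = -3 + \left(3 - 3\right) 0 = -3 + 0 \cdot 0 = -3 + 0 = -3$)
$- 28 s N = \left(-28\right) \left(-3\right) 101 = 84 \cdot 101 = 8484$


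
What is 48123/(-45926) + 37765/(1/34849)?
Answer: 60441944897987/45926 ≈ 1.3161e+9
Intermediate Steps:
48123/(-45926) + 37765/(1/34849) = 48123*(-1/45926) + 37765/(1/34849) = -48123/45926 + 37765*34849 = -48123/45926 + 1316072485 = 60441944897987/45926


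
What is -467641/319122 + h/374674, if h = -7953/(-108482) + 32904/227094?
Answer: -32700574069522779611/22315145048234423532 ≈ -1.4654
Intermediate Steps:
h = 81448035/373266838 (h = -7953*(-1/108482) + 32904*(1/227094) = 723/9862 + 5484/37849 = 81448035/373266838 ≈ 0.21820)
-467641/319122 + h/374674 = -467641/319122 + (81448035/373266838)/374674 = -467641*1/319122 + (81448035/373266838)*(1/374674) = -467641/319122 + 81448035/139853379260812 = -32700574069522779611/22315145048234423532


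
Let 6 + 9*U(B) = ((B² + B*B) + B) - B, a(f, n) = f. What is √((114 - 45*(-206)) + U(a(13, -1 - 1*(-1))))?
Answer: 2*√21197/3 ≈ 97.061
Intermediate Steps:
U(B) = -⅔ + 2*B²/9 (U(B) = -⅔ + (((B² + B*B) + B) - B)/9 = -⅔ + (((B² + B²) + B) - B)/9 = -⅔ + ((2*B² + B) - B)/9 = -⅔ + ((B + 2*B²) - B)/9 = -⅔ + (2*B²)/9 = -⅔ + 2*B²/9)
√((114 - 45*(-206)) + U(a(13, -1 - 1*(-1)))) = √((114 - 45*(-206)) + (-⅔ + (2/9)*13²)) = √((114 + 9270) + (-⅔ + (2/9)*169)) = √(9384 + (-⅔ + 338/9)) = √(9384 + 332/9) = √(84788/9) = 2*√21197/3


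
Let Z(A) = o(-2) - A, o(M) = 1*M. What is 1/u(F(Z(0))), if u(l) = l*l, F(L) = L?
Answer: 1/4 ≈ 0.25000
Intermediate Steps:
o(M) = M
Z(A) = -2 - A
u(l) = l**2
1/u(F(Z(0))) = 1/((-2 - 1*0)**2) = 1/((-2 + 0)**2) = 1/((-2)**2) = 1/4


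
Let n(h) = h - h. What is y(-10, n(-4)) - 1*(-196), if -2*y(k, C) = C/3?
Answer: 196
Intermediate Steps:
n(h) = 0
y(k, C) = -C/6 (y(k, C) = -C/(2*3) = -C/6)
y(-10, n(-4)) - 1*(-196) = -1/6*0 - 1*(-196) = 0 + 196 = 196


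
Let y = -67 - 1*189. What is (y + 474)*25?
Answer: 5450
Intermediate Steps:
y = -256 (y = -67 - 189 = -256)
(y + 474)*25 = (-256 + 474)*25 = 218*25 = 5450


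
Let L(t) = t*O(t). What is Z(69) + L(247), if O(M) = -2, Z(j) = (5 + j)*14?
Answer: 542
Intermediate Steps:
Z(j) = 70 + 14*j
L(t) = -2*t (L(t) = t*(-2) = -2*t)
Z(69) + L(247) = (70 + 14*69) - 2*247 = (70 + 966) - 494 = 1036 - 494 = 542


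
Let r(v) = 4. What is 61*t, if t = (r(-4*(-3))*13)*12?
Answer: 38064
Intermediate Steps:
t = 624 (t = (4*13)*12 = 52*12 = 624)
61*t = 61*624 = 38064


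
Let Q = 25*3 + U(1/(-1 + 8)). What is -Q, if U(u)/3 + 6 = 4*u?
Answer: -411/7 ≈ -58.714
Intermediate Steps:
U(u) = -18 + 12*u (U(u) = -18 + 3*(4*u) = -18 + 12*u)
Q = 411/7 (Q = 25*3 + (-18 + 12/(-1 + 8)) = 75 + (-18 + 12/7) = 75 - 114/7 = 411/7 ≈ 58.714)
-Q = -1*411/7 = -411/7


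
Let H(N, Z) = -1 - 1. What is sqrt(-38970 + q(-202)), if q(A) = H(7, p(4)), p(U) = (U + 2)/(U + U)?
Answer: 2*I*sqrt(9743) ≈ 197.41*I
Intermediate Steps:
p(U) = (2 + U)/(2*U) (p(U) = (2 + U)/((2*U)) = (2 + U)*(1/(2*U)) = (2 + U)/(2*U))
H(N, Z) = -2
q(A) = -2
sqrt(-38970 + q(-202)) = sqrt(-38970 - 2) = sqrt(-38972) = 2*I*sqrt(9743)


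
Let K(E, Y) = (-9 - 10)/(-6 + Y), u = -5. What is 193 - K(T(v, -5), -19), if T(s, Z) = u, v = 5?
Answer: 4806/25 ≈ 192.24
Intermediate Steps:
T(s, Z) = -5
K(E, Y) = -19/(-6 + Y)
193 - K(T(v, -5), -19) = 193 - (-19)/(-6 - 19) = 193 - (-19)/(-25) = 193 - (-19)*(-1)/25 = 193 - 1*19/25 = 193 - 19/25 = 4806/25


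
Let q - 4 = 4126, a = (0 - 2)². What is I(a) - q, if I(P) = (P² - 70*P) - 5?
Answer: -4399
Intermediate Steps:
a = 4 (a = (-2)² = 4)
q = 4130 (q = 4 + 4126 = 4130)
I(P) = -5 + P² - 70*P
I(a) - q = (-5 + 4² - 70*4) - 1*4130 = (-5 + 16 - 280) - 4130 = -269 - 4130 = -4399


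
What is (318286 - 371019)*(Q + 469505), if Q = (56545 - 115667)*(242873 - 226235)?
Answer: 51847208520623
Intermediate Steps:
Q = -983671836 (Q = -59122*16638 = -983671836)
(318286 - 371019)*(Q + 469505) = (318286 - 371019)*(-983671836 + 469505) = -52733*(-983202331) = 51847208520623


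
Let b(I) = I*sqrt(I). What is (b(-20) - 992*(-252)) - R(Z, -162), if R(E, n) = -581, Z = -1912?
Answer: 250565 - 40*I*sqrt(5) ≈ 2.5057e+5 - 89.443*I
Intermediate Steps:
b(I) = I**(3/2)
(b(-20) - 992*(-252)) - R(Z, -162) = ((-20)**(3/2) - 992*(-252)) - 1*(-581) = (-40*I*sqrt(5) + 249984) + 581 = (249984 - 40*I*sqrt(5)) + 581 = 250565 - 40*I*sqrt(5)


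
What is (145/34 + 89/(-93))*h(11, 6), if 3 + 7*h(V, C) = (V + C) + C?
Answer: 104590/11067 ≈ 9.4506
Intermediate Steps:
h(V, C) = -3/7 + V/7 + 2*C/7 (h(V, C) = -3/7 + ((V + C) + C)/7 = -3/7 + ((C + V) + C)/7 = -3/7 + (V + 2*C)/7 = -3/7 + (V/7 + 2*C/7) = -3/7 + V/7 + 2*C/7)
(145/34 + 89/(-93))*h(11, 6) = (145/34 + 89/(-93))*(-3/7 + (⅐)*11 + (2/7)*6) = (145*(1/34) + 89*(-1/93))*(-3/7 + 11/7 + 12/7) = (145/34 - 89/93)*(20/7) = (10459/3162)*(20/7) = 104590/11067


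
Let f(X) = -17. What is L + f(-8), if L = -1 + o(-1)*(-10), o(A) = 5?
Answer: -68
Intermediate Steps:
L = -51 (L = -1 + 5*(-10) = -1 - 50 = -51)
L + f(-8) = -51 - 17 = -68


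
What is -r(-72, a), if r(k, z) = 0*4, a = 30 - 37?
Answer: 0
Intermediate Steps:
a = -7
r(k, z) = 0
-r(-72, a) = -1*0 = 0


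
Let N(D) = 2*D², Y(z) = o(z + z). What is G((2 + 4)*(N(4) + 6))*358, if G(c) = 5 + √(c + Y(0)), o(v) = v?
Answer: 1790 + 716*√57 ≈ 7195.7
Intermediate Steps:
Y(z) = 2*z (Y(z) = z + z = 2*z)
G(c) = 5 + √c (G(c) = 5 + √(c + 2*0) = 5 + √(c + 0) = 5 + √c)
G((2 + 4)*(N(4) + 6))*358 = (5 + √((2 + 4)*(2*4² + 6)))*358 = (5 + √(6*(2*16 + 6)))*358 = (5 + √(6*(32 + 6)))*358 = (5 + √(6*38))*358 = (5 + √228)*358 = (5 + 2*√57)*358 = 1790 + 716*√57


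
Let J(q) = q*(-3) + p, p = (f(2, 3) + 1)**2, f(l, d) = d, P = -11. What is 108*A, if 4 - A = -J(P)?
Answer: 5724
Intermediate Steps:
p = 16 (p = (3 + 1)**2 = 4**2 = 16)
J(q) = 16 - 3*q (J(q) = q*(-3) + 16 = -3*q + 16 = 16 - 3*q)
A = 53 (A = 4 - (-1)*(16 - 3*(-11)) = 4 - (-1)*(16 + 33) = 4 - (-1)*49 = 4 - 1*(-49) = 4 + 49 = 53)
108*A = 108*53 = 5724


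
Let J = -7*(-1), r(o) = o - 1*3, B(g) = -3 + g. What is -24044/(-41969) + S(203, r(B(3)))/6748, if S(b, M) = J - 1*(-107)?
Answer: 83516689/141603406 ≈ 0.58979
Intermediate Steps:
r(o) = -3 + o (r(o) = o - 3 = -3 + o)
J = 7
S(b, M) = 114 (S(b, M) = 7 - 1*(-107) = 7 + 107 = 114)
-24044/(-41969) + S(203, r(B(3)))/6748 = -24044/(-41969) + 114/6748 = -24044*(-1/41969) + 114*(1/6748) = 24044/41969 + 57/3374 = 83516689/141603406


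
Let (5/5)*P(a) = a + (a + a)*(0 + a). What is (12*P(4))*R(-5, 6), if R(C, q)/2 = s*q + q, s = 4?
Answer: 25920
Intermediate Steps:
R(C, q) = 10*q (R(C, q) = 2*(4*q + q) = 2*(5*q) = 10*q)
P(a) = a + 2*a² (P(a) = a + (a + a)*(0 + a) = a + (2*a)*a = a + 2*a²)
(12*P(4))*R(-5, 6) = (12*(4*(1 + 2*4)))*(10*6) = (12*(4*(1 + 8)))*60 = (12*(4*9))*60 = (12*36)*60 = 432*60 = 25920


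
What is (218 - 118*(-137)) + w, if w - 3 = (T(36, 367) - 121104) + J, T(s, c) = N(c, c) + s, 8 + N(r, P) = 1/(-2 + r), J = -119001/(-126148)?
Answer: -4820258848267/46044020 ≈ -1.0469e+5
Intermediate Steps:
J = 119001/126148 (J = -119001*(-1/126148) = 119001/126148 ≈ 0.94334)
N(r, P) = -8 + 1/(-2 + r)
T(s, c) = s + (17 - 8*c)/(-2 + c) (T(s, c) = (17 - 8*c)/(-2 + c) + s = s + (17 - 8*c)/(-2 + c))
w = -5574644071947/46044020 (w = 3 + (((17 - 8*367 + 36*(-2 + 367))/(-2 + 367) - 121104) + 119001/126148) = 3 + (((17 - 2936 + 36*365)/365 - 121104) + 119001/126148) = 3 + (((17 - 2936 + 13140)/365 - 121104) + 119001/126148) = 3 + (((1/365)*10221 - 121104) + 119001/126148) = 3 + ((10221/365 - 121104) + 119001/126148) = 3 + (-44192739/365 + 119001/126148) = 3 - 5574782204007/46044020 = -5574644071947/46044020 ≈ -1.2107e+5)
(218 - 118*(-137)) + w = (218 - 118*(-137)) - 5574644071947/46044020 = (218 + 16166) - 5574644071947/46044020 = 16384 - 5574644071947/46044020 = -4820258848267/46044020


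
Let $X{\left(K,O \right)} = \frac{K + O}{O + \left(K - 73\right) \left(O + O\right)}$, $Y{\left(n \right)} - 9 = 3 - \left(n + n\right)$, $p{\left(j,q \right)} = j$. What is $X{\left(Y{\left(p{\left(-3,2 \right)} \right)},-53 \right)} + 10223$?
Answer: $\frac{59058236}{5777} \approx 10223.0$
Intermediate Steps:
$Y{\left(n \right)} = 12 - 2 n$ ($Y{\left(n \right)} = 9 - \left(-3 + 2 n\right) = 12 - 2 n$)
$X{\left(K,O \right)} = \frac{K + O}{O + 2 O \left(-73 + K\right)}$ ($X{\left(K,O \right)} = \frac{K + O}{O + \left(-73 + K\right) 2 O} = \frac{K + O}{O + 2 O \left(-73 + K\right)}$)
$X{\left(Y{\left(p{\left(-3,2 \right)} \right)},-53 \right)} + 10223 = \frac{\left(12 - -6\right) - 53}{\left(-53\right) \left(-145 + 2 \left(12 - -6\right)\right)} + 10223 = - \frac{\left(12 + 6\right) - 53}{53 \left(-145 + 2 \left(12 + 6\right)\right)} + 10223 = - \frac{18 - 53}{53 \left(-145 + 2 \cdot 18\right)} + 10223 = \left(- \frac{1}{53}\right) \frac{1}{-145 + 36} \left(-35\right) + 10223 = \left(- \frac{1}{53}\right) \frac{1}{-109} \left(-35\right) + 10223 = \left(- \frac{1}{53}\right) \left(- \frac{1}{109}\right) \left(-35\right) + 10223 = - \frac{35}{5777} + 10223 = \frac{59058236}{5777}$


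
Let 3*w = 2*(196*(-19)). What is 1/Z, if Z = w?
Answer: -3/7448 ≈ -0.00040279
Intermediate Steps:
w = -7448/3 (w = (2*(196*(-19)))/3 = (2*(-3724))/3 = (⅓)*(-7448) = -7448/3 ≈ -2482.7)
Z = -7448/3 ≈ -2482.7
1/Z = 1/(-7448/3) = -3/7448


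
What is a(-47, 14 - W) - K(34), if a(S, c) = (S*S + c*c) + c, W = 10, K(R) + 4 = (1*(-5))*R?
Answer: 2403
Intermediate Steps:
K(R) = -4 - 5*R (K(R) = -4 + (1*(-5))*R = -4 - 5*R)
a(S, c) = c + S² + c² (a(S, c) = (S² + c²) + c = c + S² + c²)
a(-47, 14 - W) - K(34) = ((14 - 1*10) + (-47)² + (14 - 1*10)²) - (-4 - 5*34) = ((14 - 10) + 2209 + (14 - 10)²) - (-4 - 170) = (4 + 2209 + 4²) - 1*(-174) = (4 + 2209 + 16) + 174 = 2229 + 174 = 2403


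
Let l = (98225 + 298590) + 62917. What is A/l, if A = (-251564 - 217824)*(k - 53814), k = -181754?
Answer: 27643198096/114933 ≈ 2.4052e+5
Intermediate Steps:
A = 110572792384 (A = (-251564 - 217824)*(-181754 - 53814) = -469388*(-235568) = 110572792384)
l = 459732 (l = 396815 + 62917 = 459732)
A/l = 110572792384/459732 = 110572792384*(1/459732) = 27643198096/114933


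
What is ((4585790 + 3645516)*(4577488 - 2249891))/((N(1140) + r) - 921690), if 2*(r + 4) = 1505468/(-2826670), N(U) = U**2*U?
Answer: 27078315852982479470/2092615326474143 ≈ 12940.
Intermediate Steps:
N(U) = U**3
r = -6029707/1413335 (r = -4 + (1505468/(-2826670))/2 = -4 + (1505468*(-1/2826670))/2 = -4 + (1/2)*(-752734/1413335) = -4 - 376367/1413335 = -6029707/1413335 ≈ -4.2663)
((4585790 + 3645516)*(4577488 - 2249891))/((N(1140) + r) - 921690) = ((4585790 + 3645516)*(4577488 - 2249891))/((1140**3 - 6029707/1413335) - 921690) = (8231306*2327597)/((1481544000 - 6029707/1413335) - 921690) = 19159163151682/(2093917983210293/1413335 - 921690) = 19159163151682/(2092615326474143/1413335) = 19159163151682*(1413335/2092615326474143) = 27078315852982479470/2092615326474143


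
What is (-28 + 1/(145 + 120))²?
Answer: 55041561/70225 ≈ 783.79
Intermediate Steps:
(-28 + 1/(145 + 120))² = (-28 + 1/265)² = (-7419/265)² = 55041561/70225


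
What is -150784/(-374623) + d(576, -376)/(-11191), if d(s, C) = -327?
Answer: 95259235/220652947 ≈ 0.43172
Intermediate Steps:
-150784/(-374623) + d(576, -376)/(-11191) = -150784/(-374623) - 327/(-11191) = -150784*(-1/374623) - 327*(-1/11191) = 7936/19717 + 327/11191 = 95259235/220652947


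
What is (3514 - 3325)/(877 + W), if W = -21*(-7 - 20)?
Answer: 189/1444 ≈ 0.13089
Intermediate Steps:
W = 567 (W = -21*(-27) = 567)
(3514 - 3325)/(877 + W) = (3514 - 3325)/(877 + 567) = 189/1444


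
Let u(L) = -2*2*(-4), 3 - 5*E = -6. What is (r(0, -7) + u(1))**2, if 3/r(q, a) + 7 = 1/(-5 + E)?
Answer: 369664/1521 ≈ 243.04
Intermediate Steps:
E = 9/5 (E = 3/5 - 1/5*(-6) = 3/5 + 6/5 = 9/5 ≈ 1.8000)
r(q, a) = -16/39 (r(q, a) = 3/(-7 + 1/(-5 + 9/5)) = 3/(-7 + 1/(-16/5)) = 3/(-7 - 5/16) = 3/(-117/16) = 3*(-16/117) = -16/39)
u(L) = 16 (u(L) = -4*(-4) = 16)
(r(0, -7) + u(1))**2 = (-16/39 + 16)**2 = (608/39)**2 = 369664/1521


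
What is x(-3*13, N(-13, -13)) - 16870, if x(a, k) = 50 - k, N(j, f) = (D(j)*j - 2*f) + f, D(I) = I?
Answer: -17002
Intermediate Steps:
N(j, f) = j**2 - f (N(j, f) = (j*j - 2*f) + f = (j**2 - 2*f) + f = j**2 - f)
x(-3*13, N(-13, -13)) - 16870 = (50 - ((-13)**2 - 1*(-13))) - 16870 = (50 - (169 + 13)) - 16870 = (50 - 1*182) - 16870 = (50 - 182) - 16870 = -132 - 16870 = -17002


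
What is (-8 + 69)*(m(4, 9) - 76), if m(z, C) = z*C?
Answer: -2440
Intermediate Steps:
m(z, C) = C*z
(-8 + 69)*(m(4, 9) - 76) = (-8 + 69)*(9*4 - 76) = 61*(36 - 76) = 61*(-40) = -2440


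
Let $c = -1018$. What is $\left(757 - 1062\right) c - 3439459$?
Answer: $-3128969$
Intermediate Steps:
$\left(757 - 1062\right) c - 3439459 = \left(757 - 1062\right) \left(-1018\right) - 3439459 = \left(-305\right) \left(-1018\right) - 3439459 = 310490 - 3439459 = -3128969$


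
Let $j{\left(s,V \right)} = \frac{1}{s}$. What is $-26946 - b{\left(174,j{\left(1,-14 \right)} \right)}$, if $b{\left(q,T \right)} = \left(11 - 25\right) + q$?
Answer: $-27106$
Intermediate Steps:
$b{\left(q,T \right)} = -14 + q$
$-26946 - b{\left(174,j{\left(1,-14 \right)} \right)} = -26946 - \left(-14 + 174\right) = -26946 - 160 = -27106$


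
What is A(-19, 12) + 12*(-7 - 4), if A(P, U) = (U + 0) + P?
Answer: -139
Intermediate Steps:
A(P, U) = P + U (A(P, U) = U + P = P + U)
A(-19, 12) + 12*(-7 - 4) = (-19 + 12) + 12*(-7 - 4) = -7 + 12*(-11) = -7 - 132 = -139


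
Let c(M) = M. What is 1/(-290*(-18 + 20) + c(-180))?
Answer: -1/760 ≈ -0.0013158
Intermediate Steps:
1/(-290*(-18 + 20) + c(-180)) = 1/(-290*(-18 + 20) - 180) = 1/(-290*2 - 180) = 1/(-580 - 180) = 1/(-760) = -1/760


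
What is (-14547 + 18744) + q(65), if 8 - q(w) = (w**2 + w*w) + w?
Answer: -4310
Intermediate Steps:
q(w) = 8 - w - 2*w**2 (q(w) = 8 - ((w**2 + w*w) + w) = 8 - ((w**2 + w**2) + w) = 8 - (2*w**2 + w) = 8 - (w + 2*w**2) = 8 + (-w - 2*w**2) = 8 - w - 2*w**2)
(-14547 + 18744) + q(65) = (-14547 + 18744) + (8 - 1*65 - 2*65**2) = 4197 + (8 - 65 - 2*4225) = 4197 + (8 - 65 - 8450) = 4197 - 8507 = -4310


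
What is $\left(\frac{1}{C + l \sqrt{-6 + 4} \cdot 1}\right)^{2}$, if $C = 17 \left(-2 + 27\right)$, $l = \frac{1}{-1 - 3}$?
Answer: $\frac{16}{\left(1700 - i \sqrt{2}\right)^{2}} \approx 5.5363 \cdot 10^{-6} + 9.2112 \cdot 10^{-9} i$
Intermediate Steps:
$l = - \frac{1}{4}$ ($l = \frac{1}{-4} = - \frac{1}{4} \approx -0.25$)
$C = 425$ ($C = 17 \cdot 25 = 425$)
$\left(\frac{1}{C + l \sqrt{-6 + 4} \cdot 1}\right)^{2} = \left(\frac{1}{425 + - \frac{\sqrt{-6 + 4}}{4} \cdot 1}\right)^{2} = \left(\frac{1}{425 + - \frac{\sqrt{-2}}{4} \cdot 1}\right)^{2} = \left(\frac{1}{425 + - \frac{i \sqrt{2}}{4} \cdot 1}\right)^{2} = \left(\frac{1}{425 - \frac{i \sqrt{2}}{4}}\right)^{2} = \frac{1}{\left(425 - \frac{i \sqrt{2}}{4}\right)^{2}}$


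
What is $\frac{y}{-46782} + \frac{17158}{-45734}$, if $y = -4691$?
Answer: $- \frac{294073681}{1069763994} \approx -0.2749$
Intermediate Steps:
$\frac{y}{-46782} + \frac{17158}{-45734} = - \frac{4691}{-46782} + \frac{17158}{-45734} = \left(-4691\right) \left(- \frac{1}{46782}\right) + 17158 \left(- \frac{1}{45734}\right) = \frac{4691}{46782} - \frac{8579}{22867} = - \frac{294073681}{1069763994}$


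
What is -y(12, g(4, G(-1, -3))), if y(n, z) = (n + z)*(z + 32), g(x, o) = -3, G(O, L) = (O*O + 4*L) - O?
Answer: -261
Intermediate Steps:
G(O, L) = O**2 - O + 4*L (G(O, L) = (O**2 + 4*L) - O = O**2 - O + 4*L)
y(n, z) = (32 + z)*(n + z) (y(n, z) = (n + z)*(32 + z) = (32 + z)*(n + z))
-y(12, g(4, G(-1, -3))) = -((-3)**2 + 32*12 + 32*(-3) + 12*(-3)) = -(9 + 384 - 96 - 36) = -1*261 = -261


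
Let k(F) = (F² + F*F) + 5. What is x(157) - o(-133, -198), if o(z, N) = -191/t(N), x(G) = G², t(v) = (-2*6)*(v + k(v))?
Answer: 23135058229/938580 ≈ 24649.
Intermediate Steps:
k(F) = 5 + 2*F² (k(F) = (F² + F²) + 5 = 2*F² + 5 = 5 + 2*F²)
t(v) = -60 - 24*v² - 12*v (t(v) = (-2*6)*(v + (5 + 2*v²)) = -12*(5 + v + 2*v²) = -60 - 24*v² - 12*v)
o(z, N) = -191/(-60 - 24*N² - 12*N)
x(157) - o(-133, -198) = 157² - 191/(12*(5 - 198 + 2*(-198)²)) = 24649 - 191/(12*(5 - 198 + 2*39204)) = 24649 - 191/(12*(5 - 198 + 78408)) = 24649 - 191/(12*78215) = 24649 - 1*191/938580 = 24649 - 191/938580 = 23135058229/938580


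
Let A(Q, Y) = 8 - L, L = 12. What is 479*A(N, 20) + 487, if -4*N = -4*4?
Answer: -1429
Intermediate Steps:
N = 4 (N = -(-1)*4 = -1/4*(-16) = 4)
A(Q, Y) = -4 (A(Q, Y) = 8 - 1*12 = 8 - 12 = -4)
479*A(N, 20) + 487 = 479*(-4) + 487 = -1916 + 487 = -1429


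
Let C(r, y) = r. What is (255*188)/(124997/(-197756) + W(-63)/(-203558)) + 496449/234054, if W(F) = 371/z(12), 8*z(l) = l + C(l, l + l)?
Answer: -75278080031451744033/993504428258362 ≈ -75770.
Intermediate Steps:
z(l) = l/4 (z(l) = (l + l)/8 = (2*l)/8 = l/4)
W(F) = 371/3 (W(F) = 371/(((¼)*12)) = 371/3)
(255*188)/(124997/(-197756) + W(-63)/(-203558)) + 496449/234054 = (255*188)/(124997/(-197756) + (371/3)/(-203558)) + 496449/234054 = 47940/(124997*(-1/197756) + (371/3)*(-1/203558)) + 496449*(1/234054) = 47940/(-124997/197756 - 371/610674) + 55161/26006 = 47940/(-38202892727/60382223772) + 55161/26006 = 47940*(-60382223772/38202892727) + 55161/26006 = -2894723807629680/38202892727 + 55161/26006 = -75278080031451744033/993504428258362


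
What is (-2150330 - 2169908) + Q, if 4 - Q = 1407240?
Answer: -5727474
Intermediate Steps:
Q = -1407236 (Q = 4 - 1*1407240 = 4 - 1407240 = -1407236)
(-2150330 - 2169908) + Q = (-2150330 - 2169908) - 1407236 = -4320238 - 1407236 = -5727474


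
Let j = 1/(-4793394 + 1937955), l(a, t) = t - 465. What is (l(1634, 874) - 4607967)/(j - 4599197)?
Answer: 6578300403981/6566363241242 ≈ 1.0018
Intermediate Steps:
l(a, t) = -465 + t
j = -1/2855439 (j = 1/(-2855439) = -1/2855439 ≈ -3.5021e-7)
(l(1634, 874) - 4607967)/(j - 4599197) = ((-465 + 874) - 4607967)/(-1/2855439 - 4599197) = (409 - 4607967)/(-13132726482484/2855439) = -4607558*(-2855439/13132726482484) = 6578300403981/6566363241242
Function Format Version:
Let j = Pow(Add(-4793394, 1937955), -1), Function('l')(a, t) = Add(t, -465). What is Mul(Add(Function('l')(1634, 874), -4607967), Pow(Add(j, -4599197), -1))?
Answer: Rational(6578300403981, 6566363241242) ≈ 1.0018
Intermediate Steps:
Function('l')(a, t) = Add(-465, t)
j = Rational(-1, 2855439) (j = Pow(-2855439, -1) = Rational(-1, 2855439) ≈ -3.5021e-7)
Mul(Add(Function('l')(1634, 874), -4607967), Pow(Add(j, -4599197), -1)) = Mul(Add(Add(-465, 874), -4607967), Pow(Add(Rational(-1, 2855439), -4599197), -1)) = Mul(Add(409, -4607967), Pow(Rational(-13132726482484, 2855439), -1)) = Mul(-4607558, Rational(-2855439, 13132726482484)) = Rational(6578300403981, 6566363241242)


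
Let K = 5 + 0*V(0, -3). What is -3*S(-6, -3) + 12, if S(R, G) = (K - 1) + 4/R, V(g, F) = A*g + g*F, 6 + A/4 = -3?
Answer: 2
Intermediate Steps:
A = -36 (A = -24 + 4*(-3) = -24 - 12 = -36)
V(g, F) = -36*g + F*g (V(g, F) = -36*g + g*F = -36*g + F*g)
K = 5 (K = 5 + 0*(0*(-36 - 3)) = 5 + 0*(0*(-39)) = 5 + 0*0 = 5 + 0 = 5)
S(R, G) = 4 + 4/R (S(R, G) = (5 - 1) + 4/R = 4 + 4/R)
-3*S(-6, -3) + 12 = -3*(4 + 4/(-6)) + 12 = -3*(4 + 4*(-⅙)) + 12 = -3*(4 - ⅔) + 12 = -3*10/3 + 12 = -10 + 12 = 2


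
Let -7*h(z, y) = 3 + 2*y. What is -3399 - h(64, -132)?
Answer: -24054/7 ≈ -3436.3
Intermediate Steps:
h(z, y) = -3/7 - 2*y/7 (h(z, y) = -(3 + 2*y)/7 = -3/7 - 2*y/7)
-3399 - h(64, -132) = -3399 - (-3/7 - 2/7*(-132)) = -3399 - (-3/7 + 264/7) = -3399 - 1*261/7 = -3399 - 261/7 = -24054/7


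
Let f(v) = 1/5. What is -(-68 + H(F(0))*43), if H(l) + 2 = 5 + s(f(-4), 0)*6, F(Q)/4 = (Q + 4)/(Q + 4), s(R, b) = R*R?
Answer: -1783/25 ≈ -71.320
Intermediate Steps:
f(v) = 1/5
s(R, b) = R**2
F(Q) = 4 (F(Q) = 4*((Q + 4)/(Q + 4)) = 4*((4 + Q)/(4 + Q)) = 4*1 = 4)
H(l) = 81/25 (H(l) = -2 + (5 + (1/5)**2*6) = -2 + (5 + (1/25)*6) = -2 + (5 + 6/25) = -2 + 131/25 = 81/25)
-(-68 + H(F(0))*43) = -(-68 + (81/25)*43) = -(-68 + 3483/25) = -1*1783/25 = -1783/25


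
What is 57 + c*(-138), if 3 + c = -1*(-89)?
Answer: -11811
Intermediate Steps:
c = 86 (c = -3 - 1*(-89) = -3 + 89 = 86)
57 + c*(-138) = 57 + 86*(-138) = 57 - 11868 = -11811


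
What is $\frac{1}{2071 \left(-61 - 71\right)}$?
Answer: $- \frac{1}{273372} \approx -3.658 \cdot 10^{-6}$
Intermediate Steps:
$\frac{1}{2071 \left(-61 - 71\right)} = \frac{1}{2071 \left(-132\right)} = \frac{1}{-273372} = - \frac{1}{273372}$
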